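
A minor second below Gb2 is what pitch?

Counting two letter names down from G lands on F.
A minor second is 1 semitone; 1 semitone down from Gb2 gives F2.

F2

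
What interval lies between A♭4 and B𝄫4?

minor second

A to B spans two letter names (A-B) — that makes it a second of some quality.
At 1 semitone, Ab4→Bbb4 falls one short of a major second: minor.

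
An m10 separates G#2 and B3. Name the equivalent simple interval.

Each octave removed subtracts seven from the number: 10 − 7 = 3.
Quality carries through unchanged, so the simple form is a minor third.

minor third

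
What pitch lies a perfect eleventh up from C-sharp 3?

Counting four letter names plus an octave up from C lands on F.
A perfect eleventh spans 17 semitones, so from C#3 the target pitch is F#4.

F-sharp 4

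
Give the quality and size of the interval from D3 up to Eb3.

minor second

D to E spans two letter names (D-E) — that makes it a second of some quality.
D3 to Eb3 is 1 semitone, a half step short of the major second (2), so this is minor.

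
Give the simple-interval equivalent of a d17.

d3

Each octave removed subtracts seven from the number: 17 − 14 = 3.
That makes a diminished seventeenth a compound diminished third — 2 octaves plus a diminished third.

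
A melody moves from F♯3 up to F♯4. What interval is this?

perfect 8th

F to F is the same letter name, plus an octave: an octave.
Counting semitones, F#3→F#4 is 12, which is the perfect octave.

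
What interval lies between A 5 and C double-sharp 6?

augmented third

A to C spans three letter names (A-B-C): a third.
A5 to C##6 spans 5 semitones — one semitone wider than the major third (4) — giving an augmented third.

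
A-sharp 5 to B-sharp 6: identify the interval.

A to B spans two letter names (A-B), plus an octave, so the interval is some kind of ninth.
A#5 to B#6 is 14 semitones, matching the major ninth exactly, so the quality is major.
(Equivalently, a compound major second: a major second plus an octave.)

major 9th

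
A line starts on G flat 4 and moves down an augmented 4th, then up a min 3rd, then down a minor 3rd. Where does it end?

An augmented fourth down from Gb4 is Dbb4.
Up a minor third from Dbb4: Fbb4 (3 semitones up).
A minor third down from Fbb4 is Dbb4.

D double-flat 4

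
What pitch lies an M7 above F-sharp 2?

Seven letter names up from F: E.
A major seventh is 11 semitones; 11 semitones up from F#2 gives E#3.

E-sharp 3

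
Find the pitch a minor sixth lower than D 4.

Counting six letter names down from D lands on F.
Moving 8 semitones down from D4 (the size of a minor sixth) reaches F#3.

F-sharp 3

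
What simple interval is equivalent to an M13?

Take out an octave (7 from the number): 13 − 7 = 6.
So a major thirteenth is an octave plus a major sixth. The quality is unchanged.

M6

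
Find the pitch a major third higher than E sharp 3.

G double-sharp 3

Counting three letter names up from E lands on G.
A major third spans 4 semitones, so from E#3 the target pitch is G##3.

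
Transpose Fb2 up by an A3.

A2

Counting three letter names up from F lands on A.
Moving 5 semitones up from Fb2 (the size of an augmented third) reaches A2.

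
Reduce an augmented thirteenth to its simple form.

augmented 6th

Take out an octave (7 from the number): 13 − 7 = 6.
So an augmented thirteenth is an octave plus an augmented sixth. The quality is unchanged.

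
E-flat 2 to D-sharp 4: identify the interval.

E to D spans seven letter names (E-F-G-A-B-C-D), plus an octave, so the interval is some kind of fourteenth.
A major fourteenth would be 23 semitones; Eb2 to D#4 is 24, one semitone wider, so the interval is augmented.
(Equivalently, a compound augmented seventh: an augmented seventh plus an octave.)

augmented fourteenth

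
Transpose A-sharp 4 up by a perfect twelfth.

Five letters up from A (plus an octave) reaches E.
A perfect twelfth is 19 semitones; 19 semitones up from A#4 gives E#6.

E-sharp 6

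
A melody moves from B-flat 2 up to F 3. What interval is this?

B to F spans five letter names (B-C-D-E-F): a fifth.
Counting semitones, Bb2→F3 is 7, which is the perfect fifth.

perfect 5th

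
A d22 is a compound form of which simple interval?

Subtracting seven from the interval number removes an octave: 22 − 14 = 8.
So a diminished twenty-second is 2 octaves plus a diminished octave. The quality is unchanged.

diminished 8th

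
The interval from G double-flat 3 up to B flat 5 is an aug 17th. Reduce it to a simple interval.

A3

Each octave removed subtracts seven from the number: 17 − 14 = 3.
Quality carries through unchanged, so the simple form is an augmented third.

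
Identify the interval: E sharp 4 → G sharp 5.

E to G spans three letter names (E-F-G), plus an octave, so the interval is some kind of tenth.
A major tenth would be 16 semitones, but E#4 to G#5 is 15 — one semitone narrower, making it a minor tenth.
(Equivalently, a compound minor third: a minor third plus an octave.)

minor tenth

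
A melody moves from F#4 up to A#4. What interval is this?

F to A spans three letter names (F-G-A): a third.
Counting semitones, F#4→A#4 is 4, which is the major third.

major 3rd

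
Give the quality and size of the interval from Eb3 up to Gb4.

minor tenth

E to G spans three letter names (E-F-G), plus an octave: a tenth.
A major tenth would be 16 semitones, but Eb3 to Gb4 is 15 — one semitone narrower, making it a minor tenth.
(Equivalently, a compound minor third: a minor third plus an octave.)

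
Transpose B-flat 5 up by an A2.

C-sharp 6

Two letter names up from B: C.
Moving 3 semitones up from Bb5 (the size of an augmented second) reaches C#6.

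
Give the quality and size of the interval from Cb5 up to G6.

augmented twelfth

C to G spans five letter names (C-D-E-F-G), plus an octave — that makes it a twelfth of some quality.
A perfect twelfth would be 19 semitones; Cb5 to G6 is 20, one semitone wider, so the interval is augmented.
(Equivalently, a compound augmented fifth: an augmented fifth plus an octave.)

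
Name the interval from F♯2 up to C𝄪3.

A5

F to C spans five letter names (F-G-A-B-C): a fifth.
A perfect fifth would be 7 semitones; F#2 to C##3 is 8, one semitone wider, so the interval is augmented.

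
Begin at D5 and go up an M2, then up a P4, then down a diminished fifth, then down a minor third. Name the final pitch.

B#4

A major second up from D5 is E5.
E5 up a perfect fourth → A5 (5 semitones).
A diminished fifth down from A5 is D#5.
A minor third down from D#5 is B#4.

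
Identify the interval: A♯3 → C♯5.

A to C spans three letter names (A-B-C), plus an octave — that makes it a tenth of some quality.
At 15 semitones, A#3→C#5 falls one short of a major tenth: minor.
(Equivalently, a compound minor third: a minor third plus an octave.)

minor tenth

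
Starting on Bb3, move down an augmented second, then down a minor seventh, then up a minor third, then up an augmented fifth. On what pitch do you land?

Ab3

Bb3 down an augmented second → Abb3 (3 semitones).
Down a minor seventh from Abb3: Bbb2 (10 semitones down).
Bbb2 up a minor third → Dbb3 (3 semitones).
Dbb3 up an augmented fifth → Ab3 (8 semitones).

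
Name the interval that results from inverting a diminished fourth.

augmented 5th

The rule of nine gives the new number: 9 − 4 = 5, so a fourth becomes a fifth.
The quality also flips — diminished becomes augmented — giving an augmented fifth.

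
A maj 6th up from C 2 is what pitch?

A 2

Counting six letter names up from C lands on A.
A major sixth is 9 semitones; 9 semitones up from C2 gives A2.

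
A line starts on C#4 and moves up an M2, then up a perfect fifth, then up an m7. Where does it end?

C#4 up a major second → D#4 (2 semitones).
Up a perfect fifth from D#4: A#4 (7 semitones up).
A minor seventh up from A#4 is G#5.

G#5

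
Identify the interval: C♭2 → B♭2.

major 7th

C to B spans seven letter names (C-D-E-F-G-A-B): a seventh.
Cb2 to Bb2 is 11 semitones, matching the major seventh exactly, so the quality is major.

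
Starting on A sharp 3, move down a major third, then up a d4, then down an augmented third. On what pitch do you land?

G double-flat 3

Down a major third from A#3: F#3 (4 semitones down).
A diminished fourth up from F#3 is Bb3.
Down an augmented third from Bb3: Gbb3 (5 semitones down).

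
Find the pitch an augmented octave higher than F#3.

F##4

An octave keeps the letter name F, an octave up from F.
An augmented octave is 13 semitones; 13 semitones up from F#3 gives F##4.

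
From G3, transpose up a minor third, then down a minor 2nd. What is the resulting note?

A3

G3 up a minor third → Bb3 (3 semitones).
Down a minor second from Bb3: A3 (1 semitone down).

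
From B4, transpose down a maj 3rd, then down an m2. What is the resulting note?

F#4

Down a major third from B4: G4 (4 semitones down).
A minor second down from G4 is F#4.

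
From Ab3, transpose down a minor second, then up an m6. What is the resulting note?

Eb4

Ab3 down a minor second → G3 (1 semitone).
G3 up a minor sixth → Eb4 (8 semitones).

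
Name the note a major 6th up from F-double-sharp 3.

D-double-sharp 4

Counting six letter names up from F lands on D.
Moving 9 semitones up from F##3 (the size of a major sixth) reaches D##4.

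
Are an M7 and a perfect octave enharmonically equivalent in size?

No

A major seventh spans 11 semitones; a perfect octave spans 12 semitones. They differ by 1.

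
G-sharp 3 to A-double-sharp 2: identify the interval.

diminished 7th

Descending from G#3 to A##2 is the same interval as ascending A##2 to G#3.
A to G spans seven letter names (A-B-C-D-E-F-G), so the interval is some kind of seventh.
A##2 to G#3 spans 9 semitones — two semitones narrower than the major seventh (11) — giving a diminished seventh.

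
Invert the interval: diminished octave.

augmented unison

Interval numbers invert to sum to nine: 8 + 1 = 9, so an octave inverts to a unison.
And diminished becomes augmented under inversion, so we get an augmented unison.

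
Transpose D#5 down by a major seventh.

E4

Counting seven letter names down from D lands on E.
A major seventh is 11 semitones; 11 semitones down from D#5 gives E4.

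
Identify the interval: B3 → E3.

perfect 5th

Descending from B3 to E3 is the same interval as ascending E3 to B3.
E to B spans five letter names (E-F-G-A-B): a fifth.
E3 to B3 is 7 semitones, matching the perfect fifth exactly, so the quality is perfect.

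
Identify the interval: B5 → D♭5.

Descending from B5 to Db5 is the same interval as ascending Db5 to B5.
D to B spans six letter names (D-E-F-G-A-B): a sixth.
A major sixth would be 9 semitones; Db5 to B5 is 10, one semitone wider, so the interval is augmented.

augmented sixth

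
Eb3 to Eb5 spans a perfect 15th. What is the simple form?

perfect octave

Subtracting seven from the interval number removes an octave: 15 − 7 = 8.
So a perfect fifteenth is an octave plus a perfect octave. The quality is unchanged.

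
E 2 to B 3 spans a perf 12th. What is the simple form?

perfect fifth

Each octave removed subtracts seven from the number: 12 − 7 = 5.
So a perfect twelfth is an octave plus a perfect fifth. The quality is unchanged.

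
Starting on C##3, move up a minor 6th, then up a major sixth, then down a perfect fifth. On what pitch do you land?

B#3

Up a minor sixth from C##3: A#3 (8 semitones up).
A#3 up a major sixth → F##4 (9 semitones).
Down a perfect fifth from F##4: B#3 (7 semitones down).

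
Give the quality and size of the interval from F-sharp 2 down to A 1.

Descending from F#2 to A1 is the same interval as ascending A1 to F#2.
A to F spans six letter names (A-B-C-D-E-F), so the interval is some kind of sixth.
A1 to F#2 is 9 semitones, matching the major sixth exactly, so the quality is major.

major sixth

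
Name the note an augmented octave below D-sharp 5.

The letter stays D (same as the start), shifted an octave down.
Moving 13 semitones down from D#5 (the size of an augmented octave) reaches D4.

D 4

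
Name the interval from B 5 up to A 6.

minor seventh

B to A spans seven letter names (B-C-D-E-F-G-A): a seventh.
B5 to A6 is 10 semitones, a half step short of the major seventh (11), so this is minor.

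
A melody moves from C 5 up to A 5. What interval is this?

major sixth

C to A spans six letter names (C-D-E-F-G-A): a sixth.
The major sixth spans 9 semitones, and C5 to A5 is exactly 9 semitones — so this is a major sixth.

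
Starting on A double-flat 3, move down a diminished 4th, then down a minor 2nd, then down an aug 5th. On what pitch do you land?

G flat 2

A diminished fourth down from Abb3 is Eb3.
A minor second down from Eb3 is D3.
D3 down an augmented fifth → Gb2 (8 semitones).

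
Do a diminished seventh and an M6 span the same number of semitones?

Yes

A diminished seventh = 9 semitones = a major sixth; enharmonically equal.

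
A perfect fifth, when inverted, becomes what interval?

The rule of nine gives the new number: 9 − 5 = 4, so a fifth becomes a fourth.
And perfect stays perfect under inversion, so we get a perfect fourth.

perfect fourth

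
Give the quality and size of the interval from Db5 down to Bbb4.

Descending from Db5 to Bbb4 is the same interval as ascending Bbb4 to Db5.
B to D spans three letter names (B-C-D), so the interval is some kind of third.
Counting semitones, Bbb4→Db5 is 4, which is the major third.

major 3rd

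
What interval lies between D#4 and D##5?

A8

D to D is the same letter name, plus an octave, so the interval is some kind of octave.
D#4 to D##5 spans 13 semitones — one semitone wider than the perfect octave (12) — giving an augmented octave.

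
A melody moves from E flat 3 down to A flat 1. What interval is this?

perfect twelfth

Descending from Eb3 to Ab1 is the same interval as ascending Ab1 to Eb3.
A to E spans five letter names (A-B-C-D-E), plus an octave — that makes it a twelfth of some quality.
The perfect twelfth spans 19 semitones, and Ab1 to Eb3 is exactly 19 semitones — so this is a perfect twelfth.
(Equivalently, a compound perfect fifth: a perfect fifth plus an octave.)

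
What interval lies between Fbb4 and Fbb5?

P8

F to F is the same letter name, plus an octave: an octave.
Fbb4 to Fbb5 is 12 semitones, matching the perfect octave exactly, so the quality is perfect.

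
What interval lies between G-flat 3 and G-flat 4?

G to G is the same letter name, plus an octave, so the interval is some kind of octave.
Counting semitones, Gb3→Gb4 is 12, which is the perfect octave.

perfect octave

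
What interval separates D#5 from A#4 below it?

perfect fourth

Descending from D#5 to A#4 is the same interval as ascending A#4 to D#5.
A to D spans four letter names (A-B-C-D) — that makes it a fourth of some quality.
Counting semitones, A#4→D#5 is 5, which is the perfect fourth.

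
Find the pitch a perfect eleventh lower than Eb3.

Four letters down from E (plus an octave) reaches B.
Moving 17 semitones down from Eb3 (the size of a perfect eleventh) reaches Bb1.

Bb1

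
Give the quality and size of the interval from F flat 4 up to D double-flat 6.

minor thirteenth

F to D spans six letter names (F-G-A-B-C-D), plus an octave — that makes it a thirteenth of some quality.
Fb4 to Dbb6 is 20 semitones, a half step short of the major thirteenth (21), so this is minor.
(Equivalently, a compound minor sixth: a minor sixth plus an octave.)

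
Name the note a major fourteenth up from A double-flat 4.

Seven letters up from A (plus an octave) reaches G.
A major fourteenth is 23 semitones; 23 semitones up from Abb4 gives Gb6.

G flat 6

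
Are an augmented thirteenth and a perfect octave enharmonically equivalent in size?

No

22 semitones (augmented thirteenth) vs 12 semitones (perfect octave): not equal.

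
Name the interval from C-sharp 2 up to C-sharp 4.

perfect fifteenth

C to C is the same letter name, plus 2 octaves, so the interval is some kind of fifteenth.
C#2 to C#4 is 24 semitones, matching the perfect fifteenth exactly, so the quality is perfect.
(Equivalently, a compound perfect octave: a perfect octave plus an octave.)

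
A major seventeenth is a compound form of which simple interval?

Subtracting seven from the interval number removes an octave: 17 − 14 = 3.
That makes a major seventeenth a compound major third — 2 octaves plus a major third.

major 3rd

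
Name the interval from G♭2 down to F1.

Descending from Gb2 to F1 is the same interval as ascending F1 to Gb2.
F to G spans two letter names (F-G), plus an octave — that makes it a ninth of some quality.
At 13 semitones, F1→Gb2 falls one short of a major ninth: minor.
(Equivalently, a compound minor second: a minor second plus an octave.)

minor 9th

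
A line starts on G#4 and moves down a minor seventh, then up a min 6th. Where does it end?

F#4

A minor seventh down from G#4 is A#3.
Up a minor sixth from A#3: F#4 (8 semitones up).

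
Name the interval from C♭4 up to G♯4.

C to G spans five letter names (C-D-E-F-G), so the interval is some kind of fifth.
A perfect fifth would be 7 semitones; Cb4 to G#4 is 9, two semitones wider, so the interval is doubly augmented.

AA5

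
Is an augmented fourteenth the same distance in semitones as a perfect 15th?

Yes

An augmented fourteenth spans 24 semitones, and a perfect fifteenth also spans 24 semitones — they're enharmonic.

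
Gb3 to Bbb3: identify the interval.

G to B spans three letter names (G-A-B), so the interval is some kind of third.
At 3 semitones, Gb3→Bbb3 falls one short of a major third: minor.

minor third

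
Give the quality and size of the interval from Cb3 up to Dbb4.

m9

C to D spans two letter names (C-D), plus an octave — that makes it a ninth of some quality.
Cb3 to Dbb4 is 13 semitones, a half step short of the major ninth (14), so this is minor.
(Equivalently, a compound minor second: a minor second plus an octave.)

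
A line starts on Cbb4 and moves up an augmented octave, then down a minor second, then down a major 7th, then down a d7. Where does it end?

Cbb4 up an augmented octave → Cb5 (13 semitones).
Cb5 down a minor second → Bb4 (1 semitone).
Down a major seventh from Bb4: Cb4 (11 semitones down).
Down a diminished seventh from Cb4: D3 (9 semitones down).

D3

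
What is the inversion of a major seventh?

minor 2nd

The rule of nine gives the new number: 9 − 7 = 2, so a seventh becomes a second.
Quality inverts too: major becomes minor. That makes the inversion a minor second.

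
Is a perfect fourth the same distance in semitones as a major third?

No

A perfect fourth is 5 semitones but a major third is 4 semitones — different sizes.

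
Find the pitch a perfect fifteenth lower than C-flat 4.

C-flat 2

For a fifteenth the letter name doesn't change: still C, two octaves down.
A perfect fifteenth is 24 semitones; 24 semitones down from Cb4 gives Cb2.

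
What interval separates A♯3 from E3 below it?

Descending from A#3 to E3 is the same interval as ascending E3 to A#3.
E to A spans four letter names (E-F-G-A), so the interval is some kind of fourth.
The perfect fourth is 5 semitones; here we have 6, one semitone wider: augmented.

augmented fourth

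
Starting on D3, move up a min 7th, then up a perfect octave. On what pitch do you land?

C5

D3 up a minor seventh → C4 (10 semitones).
Up a perfect octave from C4: C5 (12 semitones up).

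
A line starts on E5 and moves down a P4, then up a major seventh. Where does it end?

A#5

E5 down a perfect fourth → B4 (5 semitones).
A major seventh up from B4 is A#5.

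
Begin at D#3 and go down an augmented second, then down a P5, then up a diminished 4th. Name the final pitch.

Bbb2

An augmented second down from D#3 is C3.
Down a perfect fifth from C3: F2 (7 semitones down).
F2 up a diminished fourth → Bbb2 (4 semitones).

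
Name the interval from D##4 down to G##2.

P12

Descending from D##4 to G##2 is the same interval as ascending G##2 to D##4.
G to D spans five letter names (G-A-B-C-D), plus an octave: a twelfth.
The perfect twelfth spans 19 semitones, and G##2 to D##4 is exactly 19 semitones — so this is a perfect twelfth.
(Equivalently, a compound perfect fifth: a perfect fifth plus an octave.)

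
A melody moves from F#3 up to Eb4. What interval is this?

F to E spans seven letter names (F-G-A-B-C-D-E) — that makes it a seventh of some quality.
A major seventh would be 11 semitones; F#3 to Eb4 is 9, two semitones narrower, so the interval is diminished.

diminished seventh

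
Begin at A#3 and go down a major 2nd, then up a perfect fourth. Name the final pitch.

Down a major second from A#3: G#3 (2 semitones down).
A perfect fourth up from G#3 is C#4.

C#4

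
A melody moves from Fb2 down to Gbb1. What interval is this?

major seventh

Descending from Fb2 to Gbb1 is the same interval as ascending Gbb1 to Fb2.
G to F spans seven letter names (G-A-B-C-D-E-F) — that makes it a seventh of some quality.
Gbb1 to Fb2 is 11 semitones, matching the major seventh exactly, so the quality is major.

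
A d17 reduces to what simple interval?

Subtracting seven from the interval number removes an octave: 17 − 14 = 3.
Quality carries through unchanged, so the simple form is a diminished third.

d3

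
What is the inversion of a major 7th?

Interval numbers invert to sum to nine: 7 + 2 = 9, so a seventh inverts to a second.
Quality inverts too: major becomes minor. That makes the inversion a minor second.

minor 2nd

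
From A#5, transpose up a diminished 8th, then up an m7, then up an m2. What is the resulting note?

A#5 up a diminished octave → A6 (11 semitones).
Up a minor seventh from A6: G7 (10 semitones up).
Up a minor second from G7: Ab7 (1 semitone up).

Ab7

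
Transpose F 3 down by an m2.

E 3

The second takes the letter from F down to E.
A minor second is 1 semitone; 1 semitone down from F3 gives E3.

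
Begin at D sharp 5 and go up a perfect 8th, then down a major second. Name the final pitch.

C sharp 6

Up a perfect octave from D#5: D#6 (12 semitones up).
Down a major second from D#6: C#6 (2 semitones down).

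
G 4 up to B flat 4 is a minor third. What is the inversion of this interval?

M6

The rule of nine gives the new number: 9 − 3 = 6, so a third becomes a sixth.
And minor becomes major under inversion, so we get a major sixth.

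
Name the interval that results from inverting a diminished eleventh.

First reduce the compound diminished eleventh to its simple form, a diminished fourth.
Inverted interval numbers add to nine, so a fourth pairs with a fifth (4 + 5 = 9).
And diminished becomes augmented under inversion, so we get an augmented fifth.

A5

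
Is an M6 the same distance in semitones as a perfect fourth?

No

A major sixth spans 9 semitones; a perfect fourth spans 5 semitones. They differ by 4.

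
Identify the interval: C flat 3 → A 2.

diminished third

Descending from Cb3 to A2 is the same interval as ascending A2 to Cb3.
A to C spans three letter names (A-B-C) — that makes it a third of some quality.
A major third would be 4 semitones; A2 to Cb3 is 2, two semitones narrower, so the interval is diminished.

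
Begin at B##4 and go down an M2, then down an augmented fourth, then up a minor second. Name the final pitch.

F#4

A major second down from B##4 is A##4.
An augmented fourth down from A##4 is E#4.
E#4 up a minor second → F#4 (1 semitone).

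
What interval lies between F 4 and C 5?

P5

F to C spans five letter names (F-G-A-B-C), so the interval is some kind of fifth.
The perfect fifth spans 7 semitones, and F4 to C5 is exactly 7 semitones — so this is a perfect fifth.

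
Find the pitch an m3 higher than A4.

C5

Three letter names up from A: C.
A minor third spans 3 semitones, so from A4 the target pitch is C5.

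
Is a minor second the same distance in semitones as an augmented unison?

A minor second = 1 semitone = an augmented unison; enharmonically equal.

Yes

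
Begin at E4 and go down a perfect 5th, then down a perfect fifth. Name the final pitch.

Down a perfect fifth from E4: A3 (7 semitones down).
A perfect fifth down from A3 is D3.

D3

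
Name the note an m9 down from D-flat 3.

C 2

Two letters down from D (plus an octave) reaches C.
A minor ninth is 13 semitones; 13 semitones down from Db3 gives C2.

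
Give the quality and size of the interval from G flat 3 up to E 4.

G to E spans six letter names (G-A-B-C-D-E) — that makes it a sixth of some quality.
Gb3 to E4 spans 10 semitones — one semitone wider than the major sixth (9) — giving an augmented sixth.

augmented sixth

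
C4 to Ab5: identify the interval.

C to A spans six letter names (C-D-E-F-G-A), plus an octave: a thirteenth.
A major thirteenth would be 21 semitones, but C4 to Ab5 is 20 — one semitone narrower, making it a minor thirteenth.
(Equivalently, a compound minor sixth: a minor sixth plus an octave.)

minor 13th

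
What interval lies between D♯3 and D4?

diminished octave

D to D is the same letter name, plus an octave, so the interval is some kind of octave.
D#3 to D4 spans 11 semitones — one semitone narrower than the perfect octave (12) — giving a diminished octave.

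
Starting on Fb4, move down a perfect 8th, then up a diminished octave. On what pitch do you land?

Fbb4

Fb4 down a perfect octave → Fb3 (12 semitones).
Up a diminished octave from Fb3: Fbb4 (11 semitones up).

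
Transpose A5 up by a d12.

The twelfth's letter: A up five letter names plus an octave → E.
A diminished twelfth is 18 semitones; 18 semitones up from A5 gives Eb7.

Eb7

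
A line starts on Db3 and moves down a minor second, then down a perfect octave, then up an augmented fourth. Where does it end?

A minor second down from Db3 is C3.
C3 down a perfect octave → C2 (12 semitones).
C2 up an augmented fourth → F#2 (6 semitones).

F#2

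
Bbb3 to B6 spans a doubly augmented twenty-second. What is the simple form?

doubly augmented 8th

Take out 2 octaves (14 from the number): 22 − 14 = 8.
Quality carries through unchanged, so the simple form is a doubly augmented octave.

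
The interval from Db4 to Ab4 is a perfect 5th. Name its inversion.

Inverted interval numbers add to nine, so a fifth pairs with a fourth (5 + 4 = 9).
The quality also flips — perfect stays perfect — giving a perfect fourth.

P4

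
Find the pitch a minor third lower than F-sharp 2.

The third takes the letter from F down to D.
A minor third is 3 semitones; 3 semitones down from F#2 gives D#2.

D-sharp 2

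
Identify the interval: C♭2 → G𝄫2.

C to G spans five letter names (C-D-E-F-G): a fifth.
A perfect fifth would be 7 semitones; Cb2 to Gbb2 is 6, one semitone narrower, so the interval is diminished.

diminished fifth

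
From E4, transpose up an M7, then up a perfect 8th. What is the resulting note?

A major seventh up from E4 is D#5.
A perfect octave up from D#5 is D#6.

D#6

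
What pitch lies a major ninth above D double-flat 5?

Two letters up from D (plus an octave) reaches E.
A major ninth is 14 semitones; 14 semitones up from Dbb5 gives Ebb6.

E double-flat 6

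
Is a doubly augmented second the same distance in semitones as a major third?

A doubly augmented second spans 4 semitones, and a major third also spans 4 semitones — they're enharmonic.

Yes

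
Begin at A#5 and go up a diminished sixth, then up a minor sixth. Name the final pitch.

Db7

Up a diminished sixth from A#5: F6 (7 semitones up).
Up a minor sixth from F6: Db7 (8 semitones up).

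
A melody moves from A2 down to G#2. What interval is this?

Descending from A2 to G#2 is the same interval as ascending G#2 to A2.
G to A spans two letter names (G-A): a second.
G#2 to A2 is 1 semitone, a half step short of the major second (2), so this is minor.

minor second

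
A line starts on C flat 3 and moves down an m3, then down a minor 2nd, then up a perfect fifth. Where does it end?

D 3

Cb3 down a minor third → Ab2 (3 semitones).
Down a minor second from Ab2: G2 (1 semitone down).
A perfect fifth up from G2 is D3.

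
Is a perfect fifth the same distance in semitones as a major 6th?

A perfect fifth spans 7 semitones; a major sixth spans 9 semitones. They differ by 2.

No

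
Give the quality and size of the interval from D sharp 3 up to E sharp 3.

D to E spans two letter names (D-E), so the interval is some kind of second.
The major second spans 2 semitones, and D#3 to E#3 is exactly 2 semitones — so this is a major second.

major second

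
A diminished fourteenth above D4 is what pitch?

The fourteenth's letter: D up seven letter names plus an octave → C.
Moving 21 semitones up from D4 (the size of a diminished fourteenth) reaches Cb6.

Cb6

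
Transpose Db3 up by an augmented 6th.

The sixth takes the letter from D up to B.
Moving 10 semitones up from Db3 (the size of an augmented sixth) reaches B3.

B3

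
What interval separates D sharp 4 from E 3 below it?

Descending from D#4 to E3 is the same interval as ascending E3 to D#4.
E to D spans seven letter names (E-F-G-A-B-C-D) — that makes it a seventh of some quality.
The major seventh spans 11 semitones, and E3 to D#4 is exactly 11 semitones — so this is a major seventh.

M7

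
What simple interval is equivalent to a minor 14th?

Subtracting seven from the interval number removes an octave: 14 − 7 = 7.
Quality carries through unchanged, so the simple form is a minor seventh.

minor seventh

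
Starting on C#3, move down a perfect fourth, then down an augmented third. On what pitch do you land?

Eb2

A perfect fourth down from C#3 is G#2.
Down an augmented third from G#2: Eb2 (5 semitones down).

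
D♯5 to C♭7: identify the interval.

D to C spans seven letter names (D-E-F-G-A-B-C), plus an octave, so the interval is some kind of fourteenth.
The major fourteenth is 23 semitones; here we have 20, three semitones narrower: doubly diminished.
(Equivalently, a compound doubly diminished seventh: a doubly diminished seventh plus an octave.)

doubly diminished 14th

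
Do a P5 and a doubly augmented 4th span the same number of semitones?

A perfect fifth = 7 semitones = a doubly augmented fourth; enharmonically equal.

Yes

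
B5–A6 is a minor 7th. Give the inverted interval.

major second

Inverted interval numbers add to nine, so a seventh pairs with a second (7 + 2 = 9).
Quality inverts too: minor becomes major. That makes the inversion a major second.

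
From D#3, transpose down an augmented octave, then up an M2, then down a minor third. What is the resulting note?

C#2

D#3 down an augmented octave → D2 (13 semitones).
Up a major second from D2: E2 (2 semitones up).
Down a minor third from E2: C#2 (3 semitones down).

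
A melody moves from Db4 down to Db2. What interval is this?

Descending from Db4 to Db2 is the same interval as ascending Db2 to Db4.
D to D is the same letter name, plus 2 octaves, so the interval is some kind of fifteenth.
The perfect fifteenth spans 24 semitones, and Db2 to Db4 is exactly 24 semitones — so this is a perfect fifteenth.
(Equivalently, a compound perfect octave: a perfect octave plus an octave.)

perfect fifteenth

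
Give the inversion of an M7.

minor 2nd

Interval numbers invert to sum to nine: 7 + 2 = 9, so a seventh inverts to a second.
The quality also flips — major becomes minor — giving a minor second.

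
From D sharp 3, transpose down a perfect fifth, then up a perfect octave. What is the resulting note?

G sharp 3

A perfect fifth down from D#3 is G#2.
G#2 up a perfect octave → G#3 (12 semitones).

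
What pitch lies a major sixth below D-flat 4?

F-flat 3

Six letter names down from D: F.
A major sixth spans 9 semitones, so from Db4 the target pitch is Fb3.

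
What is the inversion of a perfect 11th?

First reduce the compound perfect eleventh to its simple form, a perfect fourth.
Interval numbers invert to sum to nine: 4 + 5 = 9, so a fourth inverts to a fifth.
The quality also flips — perfect stays perfect — giving a perfect fifth.

perfect 5th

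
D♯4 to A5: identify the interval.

D to A spans five letter names (D-E-F-G-A), plus an octave — that makes it a twelfth of some quality.
D#4 to A5 spans 18 semitones — one semitone narrower than the perfect twelfth (19) — giving a diminished twelfth.
(Equivalently, a compound diminished fifth: a diminished fifth plus an octave.)

d12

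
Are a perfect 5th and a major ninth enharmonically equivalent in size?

7 semitones (perfect fifth) vs 14 semitones (major ninth): not equal.

No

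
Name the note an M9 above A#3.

B#4

Counting two letter names plus an octave up from A lands on B.
A major ninth spans 14 semitones, so from A#3 the target pitch is B#4.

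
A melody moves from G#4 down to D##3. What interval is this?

diminished eleventh

Descending from G#4 to D##3 is the same interval as ascending D##3 to G#4.
D to G spans four letter names (D-E-F-G), plus an octave: an eleventh.
A perfect eleventh would be 17 semitones; D##3 to G#4 is 16, one semitone narrower, so the interval is diminished.
(Equivalently, a compound diminished fourth: a diminished fourth plus an octave.)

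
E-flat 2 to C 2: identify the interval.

minor third

Descending from Eb2 to C2 is the same interval as ascending C2 to Eb2.
C to E spans three letter names (C-D-E) — that makes it a third of some quality.
At 3 semitones, C2→Eb2 falls one short of a major third: minor.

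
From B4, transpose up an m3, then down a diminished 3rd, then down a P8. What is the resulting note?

Up a minor third from B4: D5 (3 semitones up).
Down a diminished third from D5: B#4 (2 semitones down).
Down a perfect octave from B#4: B#3 (12 semitones down).

B#3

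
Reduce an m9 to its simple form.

Take out an octave (7 from the number): 9 − 7 = 2.
Quality carries through unchanged, so the simple form is a minor second.

minor 2nd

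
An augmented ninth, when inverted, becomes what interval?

First reduce the compound augmented ninth to its simple form, an augmented second.
Interval numbers invert to sum to nine: 2 + 7 = 9, so a second inverts to a seventh.
Quality inverts too: augmented becomes diminished. That makes the inversion a diminished seventh.

diminished seventh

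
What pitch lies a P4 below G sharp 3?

D sharp 3

Counting four letter names down from G lands on D.
A perfect fourth spans 5 semitones, so from G#3 the target pitch is D#3.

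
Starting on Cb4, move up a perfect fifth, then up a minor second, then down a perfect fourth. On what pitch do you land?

Ebb4

Up a perfect fifth from Cb4: Gb4 (7 semitones up).
Gb4 up a minor second → Abb4 (1 semitone).
A perfect fourth down from Abb4 is Ebb4.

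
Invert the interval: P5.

Interval numbers invert to sum to nine: 5 + 4 = 9, so a fifth inverts to a fourth.
And perfect stays perfect under inversion, so we get a perfect fourth.

P4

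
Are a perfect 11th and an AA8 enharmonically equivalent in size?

No

A perfect eleventh is 17 semitones but a doubly augmented octave is 14 semitones — different sizes.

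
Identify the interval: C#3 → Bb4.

diminished fourteenth

C to B spans seven letter names (C-D-E-F-G-A-B), plus an octave, so the interval is some kind of fourteenth.
C#3 to Bb4 spans 21 semitones — two semitones narrower than the major fourteenth (23) — giving a diminished fourteenth.
(Equivalently, a compound diminished seventh: a diminished seventh plus an octave.)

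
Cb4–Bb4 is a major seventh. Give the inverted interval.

minor 2nd

Inverted interval numbers add to nine, so a seventh pairs with a second (7 + 2 = 9).
Quality inverts too: major becomes minor. That makes the inversion a minor second.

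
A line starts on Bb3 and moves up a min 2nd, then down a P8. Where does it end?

A minor second up from Bb3 is Cb4.
A perfect octave down from Cb4 is Cb3.

Cb3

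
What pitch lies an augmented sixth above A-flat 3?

F-sharp 4

Counting six letter names up from A lands on F.
Moving 10 semitones up from Ab3 (the size of an augmented sixth) reaches F#4.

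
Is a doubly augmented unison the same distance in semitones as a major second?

A doubly augmented unison spans 2 semitones, and a major second also spans 2 semitones — they're enharmonic.

Yes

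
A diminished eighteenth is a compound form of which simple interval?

Each octave removed subtracts seven from the number: 18 − 14 = 4.
That makes a diminished eighteenth a compound diminished fourth — 2 octaves plus a diminished fourth.

d4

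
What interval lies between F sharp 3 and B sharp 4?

augmented eleventh

F to B spans four letter names (F-G-A-B), plus an octave, so the interval is some kind of eleventh.
A perfect eleventh would be 17 semitones; F#3 to B#4 is 18, one semitone wider, so the interval is augmented.
(Equivalently, a compound augmented fourth: an augmented fourth plus an octave.)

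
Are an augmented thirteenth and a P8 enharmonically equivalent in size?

22 semitones (augmented thirteenth) vs 12 semitones (perfect octave): not equal.

No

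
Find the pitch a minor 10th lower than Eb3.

Counting three letter names plus an octave down from E lands on C.
Moving 15 semitones down from Eb3 (the size of a minor tenth) reaches C2.

C2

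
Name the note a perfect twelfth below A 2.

Five letters down from A (plus an octave) reaches D.
Moving 19 semitones down from A2 (the size of a perfect twelfth) reaches D1.

D 1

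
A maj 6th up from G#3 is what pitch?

E#4

The sixth takes the letter from G up to E.
Moving 9 semitones up from G#3 (the size of a major sixth) reaches E#4.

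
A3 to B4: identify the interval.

A to B spans two letter names (A-B), plus an octave, so the interval is some kind of ninth.
The major ninth spans 14 semitones, and A3 to B4 is exactly 14 semitones — so this is a major ninth.
(Equivalently, a compound major second: a major second plus an octave.)

M9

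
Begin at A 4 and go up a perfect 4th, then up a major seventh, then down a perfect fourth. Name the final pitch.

G sharp 5

A perfect fourth up from A4 is D5.
A major seventh up from D5 is C#6.
C#6 down a perfect fourth → G#5 (5 semitones).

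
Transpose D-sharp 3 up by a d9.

E-flat 4

The ninth's letter: D up two letter names plus an octave → E.
Moving 12 semitones up from D#3 (the size of a diminished ninth) reaches Eb4.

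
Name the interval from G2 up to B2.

major third

G to B spans three letter names (G-A-B), so the interval is some kind of third.
Counting semitones, G2→B2 is 4, which is the major third.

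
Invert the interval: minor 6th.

major 3rd

The rule of nine gives the new number: 9 − 6 = 3, so a sixth becomes a third.
Quality inverts too: minor becomes major. That makes the inversion a major third.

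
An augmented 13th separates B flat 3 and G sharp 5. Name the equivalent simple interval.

Take out an octave (7 from the number): 13 − 7 = 6.
So an augmented thirteenth is an octave plus an augmented sixth. The quality is unchanged.

augmented 6th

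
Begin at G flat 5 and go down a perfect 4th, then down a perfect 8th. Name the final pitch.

Gb5 down a perfect fourth → Db5 (5 semitones).
Down a perfect octave from Db5: Db4 (12 semitones down).

D flat 4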